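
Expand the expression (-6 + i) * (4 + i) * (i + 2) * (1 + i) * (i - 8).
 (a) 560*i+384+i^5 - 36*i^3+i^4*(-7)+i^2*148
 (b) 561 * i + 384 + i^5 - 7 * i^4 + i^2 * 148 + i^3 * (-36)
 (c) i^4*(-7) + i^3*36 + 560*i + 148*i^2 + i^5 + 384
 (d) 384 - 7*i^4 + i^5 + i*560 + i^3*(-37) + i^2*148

Expanding (-6 + i) * (4 + i) * (i + 2) * (1 + i) * (i - 8):
= 560*i+384+i^5 - 36*i^3+i^4*(-7)+i^2*148
a) 560*i+384+i^5 - 36*i^3+i^4*(-7)+i^2*148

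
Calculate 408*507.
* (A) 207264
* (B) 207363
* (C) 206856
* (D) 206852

408 * 507 = 206856
C) 206856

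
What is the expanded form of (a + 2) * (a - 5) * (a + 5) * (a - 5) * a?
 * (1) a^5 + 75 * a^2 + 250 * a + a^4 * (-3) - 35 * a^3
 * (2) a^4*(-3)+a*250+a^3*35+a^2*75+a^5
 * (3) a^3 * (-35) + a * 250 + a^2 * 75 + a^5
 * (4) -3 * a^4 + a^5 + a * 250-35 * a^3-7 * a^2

Expanding (a + 2) * (a - 5) * (a + 5) * (a - 5) * a:
= a^5 + 75 * a^2 + 250 * a + a^4 * (-3) - 35 * a^3
1) a^5 + 75 * a^2 + 250 * a + a^4 * (-3) - 35 * a^3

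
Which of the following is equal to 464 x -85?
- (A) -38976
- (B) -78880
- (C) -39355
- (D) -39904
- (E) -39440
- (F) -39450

464 * -85 = -39440
E) -39440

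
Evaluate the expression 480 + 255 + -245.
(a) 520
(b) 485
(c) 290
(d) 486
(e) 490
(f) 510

First: 480 + 255 = 735
Then: 735 + -245 = 490
e) 490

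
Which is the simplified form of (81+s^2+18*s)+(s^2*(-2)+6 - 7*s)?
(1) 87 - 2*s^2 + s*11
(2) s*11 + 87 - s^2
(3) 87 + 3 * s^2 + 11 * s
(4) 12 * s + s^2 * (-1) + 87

Adding the polynomials and combining like terms:
(81 + s^2 + 18*s) + (s^2*(-2) + 6 - 7*s)
= s*11 + 87 - s^2
2) s*11 + 87 - s^2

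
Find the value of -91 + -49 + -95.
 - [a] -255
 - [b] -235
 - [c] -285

First: -91 + -49 = -140
Then: -140 + -95 = -235
b) -235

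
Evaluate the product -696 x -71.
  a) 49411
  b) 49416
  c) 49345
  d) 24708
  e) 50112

-696 * -71 = 49416
b) 49416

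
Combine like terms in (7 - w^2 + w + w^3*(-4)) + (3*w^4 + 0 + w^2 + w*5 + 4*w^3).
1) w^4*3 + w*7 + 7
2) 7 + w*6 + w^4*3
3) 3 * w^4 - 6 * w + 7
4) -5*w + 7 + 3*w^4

Adding the polynomials and combining like terms:
(7 - w^2 + w + w^3*(-4)) + (3*w^4 + 0 + w^2 + w*5 + 4*w^3)
= 7 + w*6 + w^4*3
2) 7 + w*6 + w^4*3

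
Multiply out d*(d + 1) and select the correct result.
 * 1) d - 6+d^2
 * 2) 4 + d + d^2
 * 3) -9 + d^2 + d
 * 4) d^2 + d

Expanding d*(d + 1):
= d^2 + d
4) d^2 + d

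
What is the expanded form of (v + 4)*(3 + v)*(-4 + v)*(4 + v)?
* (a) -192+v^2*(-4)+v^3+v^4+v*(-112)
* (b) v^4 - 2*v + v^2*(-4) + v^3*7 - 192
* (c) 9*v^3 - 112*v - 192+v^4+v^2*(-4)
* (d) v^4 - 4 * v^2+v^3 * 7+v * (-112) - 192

Expanding (v + 4)*(3 + v)*(-4 + v)*(4 + v):
= v^4 - 4 * v^2+v^3 * 7+v * (-112) - 192
d) v^4 - 4 * v^2+v^3 * 7+v * (-112) - 192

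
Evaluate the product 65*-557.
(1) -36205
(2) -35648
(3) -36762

65 * -557 = -36205
1) -36205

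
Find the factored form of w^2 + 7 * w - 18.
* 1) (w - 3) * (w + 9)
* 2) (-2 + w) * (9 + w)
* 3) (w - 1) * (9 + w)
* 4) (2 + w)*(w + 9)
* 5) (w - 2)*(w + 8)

We need to factor w^2 + 7 * w - 18.
The factored form is (-2 + w) * (9 + w).
2) (-2 + w) * (9 + w)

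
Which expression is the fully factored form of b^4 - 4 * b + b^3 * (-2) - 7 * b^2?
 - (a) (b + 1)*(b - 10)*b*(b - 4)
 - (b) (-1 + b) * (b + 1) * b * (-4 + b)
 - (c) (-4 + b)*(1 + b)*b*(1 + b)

We need to factor b^4 - 4 * b + b^3 * (-2) - 7 * b^2.
The factored form is (-4 + b)*(1 + b)*b*(1 + b).
c) (-4 + b)*(1 + b)*b*(1 + b)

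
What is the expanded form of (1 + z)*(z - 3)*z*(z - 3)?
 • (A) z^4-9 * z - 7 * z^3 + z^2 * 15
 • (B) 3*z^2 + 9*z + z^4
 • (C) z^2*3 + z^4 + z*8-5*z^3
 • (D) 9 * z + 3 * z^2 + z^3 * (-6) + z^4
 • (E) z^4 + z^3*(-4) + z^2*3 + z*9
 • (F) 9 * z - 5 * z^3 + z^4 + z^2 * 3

Expanding (1 + z)*(z - 3)*z*(z - 3):
= 9 * z - 5 * z^3 + z^4 + z^2 * 3
F) 9 * z - 5 * z^3 + z^4 + z^2 * 3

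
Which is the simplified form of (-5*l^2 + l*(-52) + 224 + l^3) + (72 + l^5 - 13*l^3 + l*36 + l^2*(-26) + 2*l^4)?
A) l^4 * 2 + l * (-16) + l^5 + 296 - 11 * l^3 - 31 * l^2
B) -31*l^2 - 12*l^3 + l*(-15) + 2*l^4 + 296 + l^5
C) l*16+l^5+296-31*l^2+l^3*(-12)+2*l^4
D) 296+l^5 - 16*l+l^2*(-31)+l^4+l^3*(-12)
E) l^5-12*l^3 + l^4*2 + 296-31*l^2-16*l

Adding the polynomials and combining like terms:
(-5*l^2 + l*(-52) + 224 + l^3) + (72 + l^5 - 13*l^3 + l*36 + l^2*(-26) + 2*l^4)
= l^5-12*l^3 + l^4*2 + 296-31*l^2-16*l
E) l^5-12*l^3 + l^4*2 + 296-31*l^2-16*l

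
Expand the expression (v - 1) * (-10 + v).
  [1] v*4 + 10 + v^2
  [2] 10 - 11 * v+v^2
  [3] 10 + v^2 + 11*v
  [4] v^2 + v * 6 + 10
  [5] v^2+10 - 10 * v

Expanding (v - 1) * (-10 + v):
= 10 - 11 * v+v^2
2) 10 - 11 * v+v^2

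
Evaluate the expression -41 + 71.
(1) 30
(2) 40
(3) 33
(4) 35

-41 + 71 = 30
1) 30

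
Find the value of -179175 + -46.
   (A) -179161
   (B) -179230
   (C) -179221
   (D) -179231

-179175 + -46 = -179221
C) -179221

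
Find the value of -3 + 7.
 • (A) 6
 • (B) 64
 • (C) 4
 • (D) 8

-3 + 7 = 4
C) 4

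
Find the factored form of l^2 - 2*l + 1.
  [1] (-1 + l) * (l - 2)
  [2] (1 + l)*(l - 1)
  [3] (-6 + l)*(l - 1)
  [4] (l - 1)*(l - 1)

We need to factor l^2 - 2*l + 1.
The factored form is (l - 1)*(l - 1).
4) (l - 1)*(l - 1)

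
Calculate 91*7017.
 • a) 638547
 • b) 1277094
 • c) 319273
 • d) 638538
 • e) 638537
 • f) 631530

91 * 7017 = 638547
a) 638547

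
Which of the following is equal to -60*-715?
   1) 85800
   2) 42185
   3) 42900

-60 * -715 = 42900
3) 42900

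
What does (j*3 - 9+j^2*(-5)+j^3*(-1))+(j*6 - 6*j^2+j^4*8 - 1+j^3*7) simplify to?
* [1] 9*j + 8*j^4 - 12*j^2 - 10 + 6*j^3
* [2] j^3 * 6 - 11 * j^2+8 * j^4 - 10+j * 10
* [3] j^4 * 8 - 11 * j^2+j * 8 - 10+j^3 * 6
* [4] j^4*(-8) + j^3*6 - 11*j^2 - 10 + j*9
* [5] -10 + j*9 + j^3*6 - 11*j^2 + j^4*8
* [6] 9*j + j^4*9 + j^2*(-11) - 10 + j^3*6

Adding the polynomials and combining like terms:
(j*3 - 9 + j^2*(-5) + j^3*(-1)) + (j*6 - 6*j^2 + j^4*8 - 1 + j^3*7)
= -10 + j*9 + j^3*6 - 11*j^2 + j^4*8
5) -10 + j*9 + j^3*6 - 11*j^2 + j^4*8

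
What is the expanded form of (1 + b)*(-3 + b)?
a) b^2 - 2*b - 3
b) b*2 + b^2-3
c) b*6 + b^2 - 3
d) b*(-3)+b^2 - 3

Expanding (1 + b)*(-3 + b):
= b^2 - 2*b - 3
a) b^2 - 2*b - 3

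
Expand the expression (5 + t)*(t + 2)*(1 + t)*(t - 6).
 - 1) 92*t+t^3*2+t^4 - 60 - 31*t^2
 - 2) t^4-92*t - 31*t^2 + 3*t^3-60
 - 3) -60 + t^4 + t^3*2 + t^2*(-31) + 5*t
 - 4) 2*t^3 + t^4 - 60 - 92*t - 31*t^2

Expanding (5 + t)*(t + 2)*(1 + t)*(t - 6):
= 2*t^3 + t^4 - 60 - 92*t - 31*t^2
4) 2*t^3 + t^4 - 60 - 92*t - 31*t^2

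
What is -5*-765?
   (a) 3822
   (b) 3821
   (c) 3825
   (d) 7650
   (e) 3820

-5 * -765 = 3825
c) 3825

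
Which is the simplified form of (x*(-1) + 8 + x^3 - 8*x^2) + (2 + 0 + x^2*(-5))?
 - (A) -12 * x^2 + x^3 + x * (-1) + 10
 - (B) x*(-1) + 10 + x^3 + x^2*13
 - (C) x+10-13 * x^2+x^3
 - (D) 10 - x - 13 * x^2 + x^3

Adding the polynomials and combining like terms:
(x*(-1) + 8 + x^3 - 8*x^2) + (2 + 0 + x^2*(-5))
= 10 - x - 13 * x^2 + x^3
D) 10 - x - 13 * x^2 + x^3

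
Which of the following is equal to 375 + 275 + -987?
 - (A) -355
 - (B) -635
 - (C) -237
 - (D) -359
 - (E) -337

First: 375 + 275 = 650
Then: 650 + -987 = -337
E) -337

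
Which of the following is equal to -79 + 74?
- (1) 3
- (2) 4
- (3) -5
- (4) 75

-79 + 74 = -5
3) -5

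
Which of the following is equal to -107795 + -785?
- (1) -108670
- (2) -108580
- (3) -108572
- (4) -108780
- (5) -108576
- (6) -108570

-107795 + -785 = -108580
2) -108580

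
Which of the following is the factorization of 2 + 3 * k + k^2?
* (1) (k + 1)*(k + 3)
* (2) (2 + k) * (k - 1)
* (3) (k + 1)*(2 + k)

We need to factor 2 + 3 * k + k^2.
The factored form is (k + 1)*(2 + k).
3) (k + 1)*(2 + k)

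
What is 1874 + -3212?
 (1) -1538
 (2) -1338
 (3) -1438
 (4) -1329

1874 + -3212 = -1338
2) -1338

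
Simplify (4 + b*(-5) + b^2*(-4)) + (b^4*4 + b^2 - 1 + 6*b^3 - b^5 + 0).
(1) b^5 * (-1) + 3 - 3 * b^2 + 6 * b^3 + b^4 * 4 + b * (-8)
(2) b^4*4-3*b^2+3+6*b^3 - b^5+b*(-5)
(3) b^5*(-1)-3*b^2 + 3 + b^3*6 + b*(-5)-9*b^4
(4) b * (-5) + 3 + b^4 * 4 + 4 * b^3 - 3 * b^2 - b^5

Adding the polynomials and combining like terms:
(4 + b*(-5) + b^2*(-4)) + (b^4*4 + b^2 - 1 + 6*b^3 - b^5 + 0)
= b^4*4-3*b^2+3+6*b^3 - b^5+b*(-5)
2) b^4*4-3*b^2+3+6*b^3 - b^5+b*(-5)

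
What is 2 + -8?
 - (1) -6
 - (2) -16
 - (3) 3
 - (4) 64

2 + -8 = -6
1) -6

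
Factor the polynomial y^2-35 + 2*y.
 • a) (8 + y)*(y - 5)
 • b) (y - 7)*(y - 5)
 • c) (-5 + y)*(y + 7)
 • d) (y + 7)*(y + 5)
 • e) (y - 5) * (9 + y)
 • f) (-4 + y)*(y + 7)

We need to factor y^2-35 + 2*y.
The factored form is (-5 + y)*(y + 7).
c) (-5 + y)*(y + 7)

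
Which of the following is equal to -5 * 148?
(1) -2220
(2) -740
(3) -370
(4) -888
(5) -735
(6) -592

-5 * 148 = -740
2) -740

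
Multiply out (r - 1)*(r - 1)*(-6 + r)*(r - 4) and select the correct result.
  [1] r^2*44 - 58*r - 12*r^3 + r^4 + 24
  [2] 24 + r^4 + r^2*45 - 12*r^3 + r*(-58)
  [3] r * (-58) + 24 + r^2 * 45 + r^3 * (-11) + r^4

Expanding (r - 1)*(r - 1)*(-6 + r)*(r - 4):
= 24 + r^4 + r^2*45 - 12*r^3 + r*(-58)
2) 24 + r^4 + r^2*45 - 12*r^3 + r*(-58)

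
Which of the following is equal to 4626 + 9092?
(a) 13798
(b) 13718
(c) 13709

4626 + 9092 = 13718
b) 13718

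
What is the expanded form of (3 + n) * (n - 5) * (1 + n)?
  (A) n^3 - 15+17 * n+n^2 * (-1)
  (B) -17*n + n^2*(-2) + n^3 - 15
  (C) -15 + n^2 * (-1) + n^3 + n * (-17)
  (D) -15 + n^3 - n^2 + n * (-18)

Expanding (3 + n) * (n - 5) * (1 + n):
= -15 + n^2 * (-1) + n^3 + n * (-17)
C) -15 + n^2 * (-1) + n^3 + n * (-17)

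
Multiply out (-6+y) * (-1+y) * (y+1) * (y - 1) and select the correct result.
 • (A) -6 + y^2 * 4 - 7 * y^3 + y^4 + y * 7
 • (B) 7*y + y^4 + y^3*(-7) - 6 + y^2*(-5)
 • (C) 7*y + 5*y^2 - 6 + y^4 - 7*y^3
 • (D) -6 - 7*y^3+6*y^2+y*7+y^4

Expanding (-6+y) * (-1+y) * (y+1) * (y - 1):
= 7*y + 5*y^2 - 6 + y^4 - 7*y^3
C) 7*y + 5*y^2 - 6 + y^4 - 7*y^3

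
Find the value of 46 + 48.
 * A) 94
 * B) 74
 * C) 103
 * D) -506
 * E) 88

46 + 48 = 94
A) 94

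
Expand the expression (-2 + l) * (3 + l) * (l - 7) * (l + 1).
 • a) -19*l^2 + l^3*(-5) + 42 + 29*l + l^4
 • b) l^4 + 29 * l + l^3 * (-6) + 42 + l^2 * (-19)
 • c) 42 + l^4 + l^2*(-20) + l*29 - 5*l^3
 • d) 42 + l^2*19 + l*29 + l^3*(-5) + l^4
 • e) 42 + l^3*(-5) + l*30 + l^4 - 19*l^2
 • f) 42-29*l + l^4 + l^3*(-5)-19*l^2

Expanding (-2 + l) * (3 + l) * (l - 7) * (l + 1):
= -19*l^2 + l^3*(-5) + 42 + 29*l + l^4
a) -19*l^2 + l^3*(-5) + 42 + 29*l + l^4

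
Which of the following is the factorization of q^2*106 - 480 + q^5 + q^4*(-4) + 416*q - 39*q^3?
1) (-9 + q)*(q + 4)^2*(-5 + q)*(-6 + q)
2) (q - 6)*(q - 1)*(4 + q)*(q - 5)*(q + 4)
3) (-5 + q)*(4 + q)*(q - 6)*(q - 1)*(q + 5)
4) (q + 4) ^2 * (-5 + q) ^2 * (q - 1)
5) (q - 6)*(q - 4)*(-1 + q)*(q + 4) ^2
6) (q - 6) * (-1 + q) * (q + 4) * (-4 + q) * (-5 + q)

We need to factor q^2*106 - 480 + q^5 + q^4*(-4) + 416*q - 39*q^3.
The factored form is (q - 6)*(q - 1)*(4 + q)*(q - 5)*(q + 4).
2) (q - 6)*(q - 1)*(4 + q)*(q - 5)*(q + 4)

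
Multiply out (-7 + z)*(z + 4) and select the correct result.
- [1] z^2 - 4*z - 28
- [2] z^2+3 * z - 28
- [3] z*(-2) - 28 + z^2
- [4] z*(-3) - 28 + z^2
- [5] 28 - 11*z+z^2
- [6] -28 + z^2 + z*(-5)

Expanding (-7 + z)*(z + 4):
= z*(-3) - 28 + z^2
4) z*(-3) - 28 + z^2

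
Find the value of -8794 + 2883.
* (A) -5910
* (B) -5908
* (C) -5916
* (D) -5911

-8794 + 2883 = -5911
D) -5911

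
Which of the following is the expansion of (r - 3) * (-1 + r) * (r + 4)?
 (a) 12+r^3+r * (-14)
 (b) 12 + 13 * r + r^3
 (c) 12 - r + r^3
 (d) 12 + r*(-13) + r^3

Expanding (r - 3) * (-1 + r) * (r + 4):
= 12 + r*(-13) + r^3
d) 12 + r*(-13) + r^3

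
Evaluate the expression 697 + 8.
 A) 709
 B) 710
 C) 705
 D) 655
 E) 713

697 + 8 = 705
C) 705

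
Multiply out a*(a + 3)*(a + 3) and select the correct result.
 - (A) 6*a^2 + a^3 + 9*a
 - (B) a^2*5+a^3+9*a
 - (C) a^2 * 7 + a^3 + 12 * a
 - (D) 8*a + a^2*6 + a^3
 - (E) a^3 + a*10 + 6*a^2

Expanding a*(a + 3)*(a + 3):
= 6*a^2 + a^3 + 9*a
A) 6*a^2 + a^3 + 9*a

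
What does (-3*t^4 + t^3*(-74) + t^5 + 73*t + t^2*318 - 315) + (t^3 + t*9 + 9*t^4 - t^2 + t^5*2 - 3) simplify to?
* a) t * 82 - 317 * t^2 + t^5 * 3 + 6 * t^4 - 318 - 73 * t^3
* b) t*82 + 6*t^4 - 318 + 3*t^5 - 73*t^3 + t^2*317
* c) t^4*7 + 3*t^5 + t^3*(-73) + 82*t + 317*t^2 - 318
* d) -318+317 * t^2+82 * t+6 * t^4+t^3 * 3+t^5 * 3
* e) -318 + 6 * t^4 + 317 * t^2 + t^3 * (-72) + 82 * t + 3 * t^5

Adding the polynomials and combining like terms:
(-3*t^4 + t^3*(-74) + t^5 + 73*t + t^2*318 - 315) + (t^3 + t*9 + 9*t^4 - t^2 + t^5*2 - 3)
= t*82 + 6*t^4 - 318 + 3*t^5 - 73*t^3 + t^2*317
b) t*82 + 6*t^4 - 318 + 3*t^5 - 73*t^3 + t^2*317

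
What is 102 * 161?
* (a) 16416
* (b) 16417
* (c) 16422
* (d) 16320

102 * 161 = 16422
c) 16422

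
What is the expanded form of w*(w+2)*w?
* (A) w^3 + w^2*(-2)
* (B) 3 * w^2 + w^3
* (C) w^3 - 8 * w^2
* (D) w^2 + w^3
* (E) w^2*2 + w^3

Expanding w*(w+2)*w:
= w^2*2 + w^3
E) w^2*2 + w^3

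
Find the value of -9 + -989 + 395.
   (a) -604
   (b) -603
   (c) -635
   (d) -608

First: -9 + -989 = -998
Then: -998 + 395 = -603
b) -603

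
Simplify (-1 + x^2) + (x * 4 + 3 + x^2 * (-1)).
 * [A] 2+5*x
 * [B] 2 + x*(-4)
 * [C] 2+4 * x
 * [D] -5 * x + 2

Adding the polynomials and combining like terms:
(-1 + x^2) + (x*4 + 3 + x^2*(-1))
= 2+4 * x
C) 2+4 * x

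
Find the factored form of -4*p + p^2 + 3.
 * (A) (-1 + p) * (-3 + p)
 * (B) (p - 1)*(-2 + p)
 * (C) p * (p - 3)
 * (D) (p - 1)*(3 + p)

We need to factor -4*p + p^2 + 3.
The factored form is (-1 + p) * (-3 + p).
A) (-1 + p) * (-3 + p)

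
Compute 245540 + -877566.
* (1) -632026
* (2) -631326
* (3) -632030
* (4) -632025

245540 + -877566 = -632026
1) -632026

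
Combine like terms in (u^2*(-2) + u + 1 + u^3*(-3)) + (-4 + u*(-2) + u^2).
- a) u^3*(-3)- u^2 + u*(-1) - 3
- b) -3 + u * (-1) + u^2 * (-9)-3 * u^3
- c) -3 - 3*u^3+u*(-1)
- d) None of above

Adding the polynomials and combining like terms:
(u^2*(-2) + u + 1 + u^3*(-3)) + (-4 + u*(-2) + u^2)
= u^3*(-3)- u^2 + u*(-1) - 3
a) u^3*(-3)- u^2 + u*(-1) - 3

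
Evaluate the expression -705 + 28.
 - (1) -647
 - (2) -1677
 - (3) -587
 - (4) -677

-705 + 28 = -677
4) -677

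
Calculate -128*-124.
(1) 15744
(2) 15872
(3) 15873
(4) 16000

-128 * -124 = 15872
2) 15872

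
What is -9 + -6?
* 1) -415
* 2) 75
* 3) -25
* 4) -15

-9 + -6 = -15
4) -15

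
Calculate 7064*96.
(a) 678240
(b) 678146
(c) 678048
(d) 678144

7064 * 96 = 678144
d) 678144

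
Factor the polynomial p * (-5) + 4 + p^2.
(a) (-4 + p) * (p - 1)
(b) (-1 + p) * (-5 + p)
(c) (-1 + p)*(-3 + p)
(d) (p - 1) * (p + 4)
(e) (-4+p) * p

We need to factor p * (-5) + 4 + p^2.
The factored form is (-4 + p) * (p - 1).
a) (-4 + p) * (p - 1)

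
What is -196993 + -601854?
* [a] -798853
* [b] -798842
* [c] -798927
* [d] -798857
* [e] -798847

-196993 + -601854 = -798847
e) -798847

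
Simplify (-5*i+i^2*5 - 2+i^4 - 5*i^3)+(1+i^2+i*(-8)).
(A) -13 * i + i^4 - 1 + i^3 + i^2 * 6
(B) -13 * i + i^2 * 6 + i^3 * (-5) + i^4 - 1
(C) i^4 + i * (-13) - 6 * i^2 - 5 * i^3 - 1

Adding the polynomials and combining like terms:
(-5*i + i^2*5 - 2 + i^4 - 5*i^3) + (1 + i^2 + i*(-8))
= -13 * i + i^2 * 6 + i^3 * (-5) + i^4 - 1
B) -13 * i + i^2 * 6 + i^3 * (-5) + i^4 - 1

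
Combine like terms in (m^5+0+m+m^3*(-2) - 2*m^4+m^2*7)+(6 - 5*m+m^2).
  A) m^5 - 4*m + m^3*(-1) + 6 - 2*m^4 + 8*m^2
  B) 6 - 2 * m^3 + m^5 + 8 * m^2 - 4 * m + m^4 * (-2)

Adding the polynomials and combining like terms:
(m^5 + 0 + m + m^3*(-2) - 2*m^4 + m^2*7) + (6 - 5*m + m^2)
= 6 - 2 * m^3 + m^5 + 8 * m^2 - 4 * m + m^4 * (-2)
B) 6 - 2 * m^3 + m^5 + 8 * m^2 - 4 * m + m^4 * (-2)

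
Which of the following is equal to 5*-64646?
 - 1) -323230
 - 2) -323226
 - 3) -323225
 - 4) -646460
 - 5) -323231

5 * -64646 = -323230
1) -323230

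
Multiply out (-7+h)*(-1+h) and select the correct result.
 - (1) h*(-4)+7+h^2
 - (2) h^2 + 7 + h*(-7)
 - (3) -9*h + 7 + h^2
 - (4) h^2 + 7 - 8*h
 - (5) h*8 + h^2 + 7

Expanding (-7+h)*(-1+h):
= h^2 + 7 - 8*h
4) h^2 + 7 - 8*h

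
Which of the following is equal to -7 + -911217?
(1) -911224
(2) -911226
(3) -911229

-7 + -911217 = -911224
1) -911224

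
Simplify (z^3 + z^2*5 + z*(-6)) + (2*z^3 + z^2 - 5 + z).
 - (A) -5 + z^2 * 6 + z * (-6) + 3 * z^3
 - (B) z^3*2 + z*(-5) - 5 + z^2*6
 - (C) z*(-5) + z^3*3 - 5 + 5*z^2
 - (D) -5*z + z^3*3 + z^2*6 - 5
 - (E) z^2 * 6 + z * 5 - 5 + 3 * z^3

Adding the polynomials and combining like terms:
(z^3 + z^2*5 + z*(-6)) + (2*z^3 + z^2 - 5 + z)
= -5*z + z^3*3 + z^2*6 - 5
D) -5*z + z^3*3 + z^2*6 - 5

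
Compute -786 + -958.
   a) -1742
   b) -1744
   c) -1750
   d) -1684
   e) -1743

-786 + -958 = -1744
b) -1744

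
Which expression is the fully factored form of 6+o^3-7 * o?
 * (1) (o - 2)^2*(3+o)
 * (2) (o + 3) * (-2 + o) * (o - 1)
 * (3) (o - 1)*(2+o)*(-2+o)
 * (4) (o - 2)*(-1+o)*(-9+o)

We need to factor 6+o^3-7 * o.
The factored form is (o + 3) * (-2 + o) * (o - 1).
2) (o + 3) * (-2 + o) * (o - 1)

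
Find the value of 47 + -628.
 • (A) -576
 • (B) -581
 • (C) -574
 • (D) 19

47 + -628 = -581
B) -581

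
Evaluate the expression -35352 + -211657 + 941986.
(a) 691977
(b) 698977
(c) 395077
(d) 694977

First: -35352 + -211657 = -247009
Then: -247009 + 941986 = 694977
d) 694977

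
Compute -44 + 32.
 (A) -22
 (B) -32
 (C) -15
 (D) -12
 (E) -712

-44 + 32 = -12
D) -12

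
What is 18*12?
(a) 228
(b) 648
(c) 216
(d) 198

18 * 12 = 216
c) 216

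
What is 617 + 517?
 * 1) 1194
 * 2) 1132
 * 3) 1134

617 + 517 = 1134
3) 1134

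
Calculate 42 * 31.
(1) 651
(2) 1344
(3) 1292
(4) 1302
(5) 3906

42 * 31 = 1302
4) 1302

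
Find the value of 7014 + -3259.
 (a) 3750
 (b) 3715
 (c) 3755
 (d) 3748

7014 + -3259 = 3755
c) 3755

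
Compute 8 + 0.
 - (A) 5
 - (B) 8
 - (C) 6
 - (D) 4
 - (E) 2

8 + 0 = 8
B) 8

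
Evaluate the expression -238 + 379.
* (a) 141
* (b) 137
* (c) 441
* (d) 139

-238 + 379 = 141
a) 141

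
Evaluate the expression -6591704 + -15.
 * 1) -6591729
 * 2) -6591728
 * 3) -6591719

-6591704 + -15 = -6591719
3) -6591719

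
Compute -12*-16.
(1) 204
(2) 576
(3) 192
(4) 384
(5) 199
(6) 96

-12 * -16 = 192
3) 192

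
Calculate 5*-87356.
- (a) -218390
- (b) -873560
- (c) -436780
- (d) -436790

5 * -87356 = -436780
c) -436780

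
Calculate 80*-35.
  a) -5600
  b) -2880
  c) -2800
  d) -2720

80 * -35 = -2800
c) -2800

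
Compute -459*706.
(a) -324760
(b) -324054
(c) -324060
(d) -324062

-459 * 706 = -324054
b) -324054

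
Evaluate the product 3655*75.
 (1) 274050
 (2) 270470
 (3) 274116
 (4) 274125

3655 * 75 = 274125
4) 274125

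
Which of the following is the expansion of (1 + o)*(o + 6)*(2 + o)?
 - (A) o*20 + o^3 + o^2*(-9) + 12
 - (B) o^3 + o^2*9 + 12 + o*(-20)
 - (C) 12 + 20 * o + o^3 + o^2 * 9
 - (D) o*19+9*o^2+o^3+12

Expanding (1 + o)*(o + 6)*(2 + o):
= 12 + 20 * o + o^3 + o^2 * 9
C) 12 + 20 * o + o^3 + o^2 * 9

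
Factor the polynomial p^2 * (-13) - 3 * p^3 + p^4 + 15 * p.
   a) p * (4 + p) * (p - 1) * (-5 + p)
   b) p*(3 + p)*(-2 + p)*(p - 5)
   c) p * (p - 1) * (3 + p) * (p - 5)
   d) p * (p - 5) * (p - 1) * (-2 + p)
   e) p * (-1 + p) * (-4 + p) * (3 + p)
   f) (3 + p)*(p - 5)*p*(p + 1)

We need to factor p^2 * (-13) - 3 * p^3 + p^4 + 15 * p.
The factored form is p * (p - 1) * (3 + p) * (p - 5).
c) p * (p - 1) * (3 + p) * (p - 5)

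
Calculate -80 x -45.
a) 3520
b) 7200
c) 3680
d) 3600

-80 * -45 = 3600
d) 3600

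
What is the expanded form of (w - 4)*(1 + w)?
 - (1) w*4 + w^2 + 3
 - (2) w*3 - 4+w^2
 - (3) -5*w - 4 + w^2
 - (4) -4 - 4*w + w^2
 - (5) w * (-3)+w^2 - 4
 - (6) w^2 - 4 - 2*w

Expanding (w - 4)*(1 + w):
= w * (-3)+w^2 - 4
5) w * (-3)+w^2 - 4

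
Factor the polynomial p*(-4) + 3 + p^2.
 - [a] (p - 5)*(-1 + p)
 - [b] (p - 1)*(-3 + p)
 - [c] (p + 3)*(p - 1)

We need to factor p*(-4) + 3 + p^2.
The factored form is (p - 1)*(-3 + p).
b) (p - 1)*(-3 + p)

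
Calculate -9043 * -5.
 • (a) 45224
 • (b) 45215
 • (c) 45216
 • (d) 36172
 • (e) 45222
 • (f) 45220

-9043 * -5 = 45215
b) 45215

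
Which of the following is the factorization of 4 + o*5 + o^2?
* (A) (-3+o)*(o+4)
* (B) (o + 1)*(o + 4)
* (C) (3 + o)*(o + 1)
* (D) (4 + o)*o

We need to factor 4 + o*5 + o^2.
The factored form is (o + 1)*(o + 4).
B) (o + 1)*(o + 4)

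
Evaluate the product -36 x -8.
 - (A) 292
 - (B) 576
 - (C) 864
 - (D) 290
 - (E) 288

-36 * -8 = 288
E) 288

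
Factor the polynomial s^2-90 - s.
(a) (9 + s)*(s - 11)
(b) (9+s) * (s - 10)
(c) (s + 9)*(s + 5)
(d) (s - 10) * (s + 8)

We need to factor s^2-90 - s.
The factored form is (9+s) * (s - 10).
b) (9+s) * (s - 10)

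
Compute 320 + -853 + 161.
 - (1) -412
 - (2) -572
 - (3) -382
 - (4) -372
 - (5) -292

First: 320 + -853 = -533
Then: -533 + 161 = -372
4) -372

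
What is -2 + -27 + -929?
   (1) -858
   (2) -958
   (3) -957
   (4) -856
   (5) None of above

First: -2 + -27 = -29
Then: -29 + -929 = -958
2) -958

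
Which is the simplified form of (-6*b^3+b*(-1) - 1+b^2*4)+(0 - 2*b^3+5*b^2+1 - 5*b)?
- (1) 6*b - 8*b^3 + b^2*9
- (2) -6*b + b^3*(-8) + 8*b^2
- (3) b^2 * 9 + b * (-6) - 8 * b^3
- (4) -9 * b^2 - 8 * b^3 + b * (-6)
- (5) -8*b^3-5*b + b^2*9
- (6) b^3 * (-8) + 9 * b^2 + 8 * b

Adding the polynomials and combining like terms:
(-6*b^3 + b*(-1) - 1 + b^2*4) + (0 - 2*b^3 + 5*b^2 + 1 - 5*b)
= b^2 * 9 + b * (-6) - 8 * b^3
3) b^2 * 9 + b * (-6) - 8 * b^3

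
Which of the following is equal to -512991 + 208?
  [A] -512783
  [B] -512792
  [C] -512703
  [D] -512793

-512991 + 208 = -512783
A) -512783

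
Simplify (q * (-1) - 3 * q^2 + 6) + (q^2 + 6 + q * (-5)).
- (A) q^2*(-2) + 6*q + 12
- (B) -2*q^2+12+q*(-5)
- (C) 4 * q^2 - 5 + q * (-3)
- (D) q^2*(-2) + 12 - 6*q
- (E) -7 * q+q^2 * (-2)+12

Adding the polynomials and combining like terms:
(q*(-1) - 3*q^2 + 6) + (q^2 + 6 + q*(-5))
= q^2*(-2) + 12 - 6*q
D) q^2*(-2) + 12 - 6*q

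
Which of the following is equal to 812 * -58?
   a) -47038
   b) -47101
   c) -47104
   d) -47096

812 * -58 = -47096
d) -47096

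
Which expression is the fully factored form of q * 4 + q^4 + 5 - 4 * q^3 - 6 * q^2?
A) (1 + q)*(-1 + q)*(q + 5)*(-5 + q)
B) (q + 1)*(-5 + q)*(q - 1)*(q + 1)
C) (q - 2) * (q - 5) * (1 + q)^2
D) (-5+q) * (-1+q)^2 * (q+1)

We need to factor q * 4 + q^4 + 5 - 4 * q^3 - 6 * q^2.
The factored form is (q + 1)*(-5 + q)*(q - 1)*(q + 1).
B) (q + 1)*(-5 + q)*(q - 1)*(q + 1)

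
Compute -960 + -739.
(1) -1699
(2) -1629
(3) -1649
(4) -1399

-960 + -739 = -1699
1) -1699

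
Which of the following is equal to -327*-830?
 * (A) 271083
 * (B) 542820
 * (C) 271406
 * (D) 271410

-327 * -830 = 271410
D) 271410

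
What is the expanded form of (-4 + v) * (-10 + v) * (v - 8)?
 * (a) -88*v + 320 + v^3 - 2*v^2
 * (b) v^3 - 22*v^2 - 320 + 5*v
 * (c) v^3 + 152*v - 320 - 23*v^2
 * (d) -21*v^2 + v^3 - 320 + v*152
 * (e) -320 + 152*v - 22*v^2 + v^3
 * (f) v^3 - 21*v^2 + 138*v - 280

Expanding (-4 + v) * (-10 + v) * (v - 8):
= -320 + 152*v - 22*v^2 + v^3
e) -320 + 152*v - 22*v^2 + v^3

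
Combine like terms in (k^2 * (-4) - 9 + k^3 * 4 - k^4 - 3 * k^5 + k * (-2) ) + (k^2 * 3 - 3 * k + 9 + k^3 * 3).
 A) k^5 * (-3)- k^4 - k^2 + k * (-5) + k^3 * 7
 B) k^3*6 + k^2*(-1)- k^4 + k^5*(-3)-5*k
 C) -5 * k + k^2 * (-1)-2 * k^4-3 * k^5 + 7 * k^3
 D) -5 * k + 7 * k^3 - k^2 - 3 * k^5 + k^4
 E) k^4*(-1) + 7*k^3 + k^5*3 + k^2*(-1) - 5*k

Adding the polynomials and combining like terms:
(k^2*(-4) - 9 + k^3*4 - k^4 - 3*k^5 + k*(-2)) + (k^2*3 - 3*k + 9 + k^3*3)
= k^5 * (-3)- k^4 - k^2 + k * (-5) + k^3 * 7
A) k^5 * (-3)- k^4 - k^2 + k * (-5) + k^3 * 7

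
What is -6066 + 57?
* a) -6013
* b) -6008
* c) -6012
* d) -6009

-6066 + 57 = -6009
d) -6009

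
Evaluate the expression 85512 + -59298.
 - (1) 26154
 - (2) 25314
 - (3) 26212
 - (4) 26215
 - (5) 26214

85512 + -59298 = 26214
5) 26214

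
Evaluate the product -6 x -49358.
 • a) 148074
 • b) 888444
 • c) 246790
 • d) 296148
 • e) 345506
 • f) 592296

-6 * -49358 = 296148
d) 296148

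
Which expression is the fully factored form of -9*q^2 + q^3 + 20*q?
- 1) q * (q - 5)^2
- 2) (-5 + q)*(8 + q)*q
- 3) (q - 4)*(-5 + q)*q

We need to factor -9*q^2 + q^3 + 20*q.
The factored form is (q - 4)*(-5 + q)*q.
3) (q - 4)*(-5 + q)*q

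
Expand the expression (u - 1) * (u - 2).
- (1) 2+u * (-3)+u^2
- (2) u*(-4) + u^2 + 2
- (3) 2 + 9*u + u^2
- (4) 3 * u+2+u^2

Expanding (u - 1) * (u - 2):
= 2+u * (-3)+u^2
1) 2+u * (-3)+u^2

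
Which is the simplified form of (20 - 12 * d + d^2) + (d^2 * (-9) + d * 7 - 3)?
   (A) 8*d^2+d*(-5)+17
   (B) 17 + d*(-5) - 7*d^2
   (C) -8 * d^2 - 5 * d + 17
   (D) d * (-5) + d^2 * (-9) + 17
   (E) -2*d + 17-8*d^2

Adding the polynomials and combining like terms:
(20 - 12*d + d^2) + (d^2*(-9) + d*7 - 3)
= -8 * d^2 - 5 * d + 17
C) -8 * d^2 - 5 * d + 17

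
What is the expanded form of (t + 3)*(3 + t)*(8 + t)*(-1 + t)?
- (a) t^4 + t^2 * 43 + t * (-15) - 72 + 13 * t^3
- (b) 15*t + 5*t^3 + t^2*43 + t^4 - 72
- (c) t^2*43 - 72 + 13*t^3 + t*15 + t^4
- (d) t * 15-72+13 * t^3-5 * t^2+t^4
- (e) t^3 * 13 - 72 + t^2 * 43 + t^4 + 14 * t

Expanding (t + 3)*(3 + t)*(8 + t)*(-1 + t):
= t^2*43 - 72 + 13*t^3 + t*15 + t^4
c) t^2*43 - 72 + 13*t^3 + t*15 + t^4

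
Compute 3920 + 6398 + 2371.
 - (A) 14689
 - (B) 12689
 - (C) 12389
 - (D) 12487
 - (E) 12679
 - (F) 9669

First: 3920 + 6398 = 10318
Then: 10318 + 2371 = 12689
B) 12689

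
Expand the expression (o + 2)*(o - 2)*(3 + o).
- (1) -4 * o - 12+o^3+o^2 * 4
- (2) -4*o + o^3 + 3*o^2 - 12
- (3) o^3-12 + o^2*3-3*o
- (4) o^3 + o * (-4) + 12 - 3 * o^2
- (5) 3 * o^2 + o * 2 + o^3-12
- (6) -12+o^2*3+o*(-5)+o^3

Expanding (o + 2)*(o - 2)*(3 + o):
= -4*o + o^3 + 3*o^2 - 12
2) -4*o + o^3 + 3*o^2 - 12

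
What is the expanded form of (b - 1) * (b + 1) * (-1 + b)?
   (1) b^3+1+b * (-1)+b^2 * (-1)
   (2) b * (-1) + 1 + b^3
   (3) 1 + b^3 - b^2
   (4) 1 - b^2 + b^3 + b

Expanding (b - 1) * (b + 1) * (-1 + b):
= b^3+1+b * (-1)+b^2 * (-1)
1) b^3+1+b * (-1)+b^2 * (-1)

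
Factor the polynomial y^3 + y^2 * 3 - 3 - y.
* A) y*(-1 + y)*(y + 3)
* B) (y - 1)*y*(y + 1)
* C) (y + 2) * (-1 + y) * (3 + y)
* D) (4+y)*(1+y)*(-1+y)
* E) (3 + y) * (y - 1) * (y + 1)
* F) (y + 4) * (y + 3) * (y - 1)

We need to factor y^3 + y^2 * 3 - 3 - y.
The factored form is (3 + y) * (y - 1) * (y + 1).
E) (3 + y) * (y - 1) * (y + 1)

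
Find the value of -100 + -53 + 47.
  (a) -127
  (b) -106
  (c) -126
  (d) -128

First: -100 + -53 = -153
Then: -153 + 47 = -106
b) -106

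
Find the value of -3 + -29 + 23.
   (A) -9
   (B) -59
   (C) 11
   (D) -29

First: -3 + -29 = -32
Then: -32 + 23 = -9
A) -9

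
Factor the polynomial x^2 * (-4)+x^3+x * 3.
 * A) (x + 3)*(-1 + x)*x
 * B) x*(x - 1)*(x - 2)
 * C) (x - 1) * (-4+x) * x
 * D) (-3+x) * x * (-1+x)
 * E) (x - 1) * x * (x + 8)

We need to factor x^2 * (-4)+x^3+x * 3.
The factored form is (-3+x) * x * (-1+x).
D) (-3+x) * x * (-1+x)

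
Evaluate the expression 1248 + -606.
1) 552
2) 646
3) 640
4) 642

1248 + -606 = 642
4) 642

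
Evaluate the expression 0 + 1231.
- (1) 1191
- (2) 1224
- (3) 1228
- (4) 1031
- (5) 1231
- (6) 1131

0 + 1231 = 1231
5) 1231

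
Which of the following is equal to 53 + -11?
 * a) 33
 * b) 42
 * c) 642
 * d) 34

53 + -11 = 42
b) 42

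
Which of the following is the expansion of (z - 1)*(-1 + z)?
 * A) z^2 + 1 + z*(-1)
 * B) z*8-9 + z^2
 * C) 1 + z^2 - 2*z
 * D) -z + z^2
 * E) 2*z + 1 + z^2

Expanding (z - 1)*(-1 + z):
= 1 + z^2 - 2*z
C) 1 + z^2 - 2*z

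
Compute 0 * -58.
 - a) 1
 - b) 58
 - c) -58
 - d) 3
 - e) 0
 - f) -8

0 * -58 = 0
e) 0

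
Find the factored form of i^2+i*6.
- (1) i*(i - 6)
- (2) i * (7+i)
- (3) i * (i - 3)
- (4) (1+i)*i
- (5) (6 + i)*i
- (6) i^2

We need to factor i^2+i*6.
The factored form is (6 + i)*i.
5) (6 + i)*i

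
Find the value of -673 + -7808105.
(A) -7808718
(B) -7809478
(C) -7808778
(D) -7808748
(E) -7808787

-673 + -7808105 = -7808778
C) -7808778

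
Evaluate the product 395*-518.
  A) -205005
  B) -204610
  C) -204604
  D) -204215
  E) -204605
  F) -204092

395 * -518 = -204610
B) -204610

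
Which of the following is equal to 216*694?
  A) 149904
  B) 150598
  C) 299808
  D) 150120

216 * 694 = 149904
A) 149904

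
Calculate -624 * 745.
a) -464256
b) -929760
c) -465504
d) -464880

-624 * 745 = -464880
d) -464880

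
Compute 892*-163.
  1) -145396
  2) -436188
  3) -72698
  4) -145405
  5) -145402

892 * -163 = -145396
1) -145396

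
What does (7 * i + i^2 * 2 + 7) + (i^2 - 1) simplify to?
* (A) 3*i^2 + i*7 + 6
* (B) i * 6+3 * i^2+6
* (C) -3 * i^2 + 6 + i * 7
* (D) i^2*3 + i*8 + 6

Adding the polynomials and combining like terms:
(7*i + i^2*2 + 7) + (i^2 - 1)
= 3*i^2 + i*7 + 6
A) 3*i^2 + i*7 + 6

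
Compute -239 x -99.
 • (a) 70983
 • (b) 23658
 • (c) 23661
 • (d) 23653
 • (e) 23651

-239 * -99 = 23661
c) 23661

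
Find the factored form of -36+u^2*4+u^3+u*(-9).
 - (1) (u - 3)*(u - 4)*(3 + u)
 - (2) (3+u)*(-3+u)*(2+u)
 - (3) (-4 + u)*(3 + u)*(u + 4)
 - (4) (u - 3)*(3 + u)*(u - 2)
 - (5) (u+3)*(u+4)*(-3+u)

We need to factor -36+u^2*4+u^3+u*(-9).
The factored form is (u+3)*(u+4)*(-3+u).
5) (u+3)*(u+4)*(-3+u)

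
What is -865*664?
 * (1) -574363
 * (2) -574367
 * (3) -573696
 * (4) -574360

-865 * 664 = -574360
4) -574360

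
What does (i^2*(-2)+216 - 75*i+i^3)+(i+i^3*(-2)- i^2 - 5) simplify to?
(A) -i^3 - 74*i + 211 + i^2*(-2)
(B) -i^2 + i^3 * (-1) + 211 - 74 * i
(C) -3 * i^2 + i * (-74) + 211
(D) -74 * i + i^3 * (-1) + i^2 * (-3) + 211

Adding the polynomials and combining like terms:
(i^2*(-2) + 216 - 75*i + i^3) + (i + i^3*(-2) - i^2 - 5)
= -74 * i + i^3 * (-1) + i^2 * (-3) + 211
D) -74 * i + i^3 * (-1) + i^2 * (-3) + 211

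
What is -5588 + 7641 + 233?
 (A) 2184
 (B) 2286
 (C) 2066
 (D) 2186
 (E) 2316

First: -5588 + 7641 = 2053
Then: 2053 + 233 = 2286
B) 2286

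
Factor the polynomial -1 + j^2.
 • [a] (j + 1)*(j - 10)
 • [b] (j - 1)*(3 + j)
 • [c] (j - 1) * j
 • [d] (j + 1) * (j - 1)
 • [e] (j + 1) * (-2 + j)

We need to factor -1 + j^2.
The factored form is (j + 1) * (j - 1).
d) (j + 1) * (j - 1)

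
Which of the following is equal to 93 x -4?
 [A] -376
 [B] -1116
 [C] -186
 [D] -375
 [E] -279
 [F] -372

93 * -4 = -372
F) -372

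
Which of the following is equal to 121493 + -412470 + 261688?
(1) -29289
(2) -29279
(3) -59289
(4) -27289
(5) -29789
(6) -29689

First: 121493 + -412470 = -290977
Then: -290977 + 261688 = -29289
1) -29289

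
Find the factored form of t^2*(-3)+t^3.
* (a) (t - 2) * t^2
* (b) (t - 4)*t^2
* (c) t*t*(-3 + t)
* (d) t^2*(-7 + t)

We need to factor t^2*(-3)+t^3.
The factored form is t*t*(-3 + t).
c) t*t*(-3 + t)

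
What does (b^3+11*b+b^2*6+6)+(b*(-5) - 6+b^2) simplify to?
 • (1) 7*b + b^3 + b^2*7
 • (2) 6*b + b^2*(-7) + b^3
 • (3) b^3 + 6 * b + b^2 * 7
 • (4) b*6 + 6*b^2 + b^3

Adding the polynomials and combining like terms:
(b^3 + 11*b + b^2*6 + 6) + (b*(-5) - 6 + b^2)
= b^3 + 6 * b + b^2 * 7
3) b^3 + 6 * b + b^2 * 7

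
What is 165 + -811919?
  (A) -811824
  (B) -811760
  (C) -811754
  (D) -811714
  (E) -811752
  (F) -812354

165 + -811919 = -811754
C) -811754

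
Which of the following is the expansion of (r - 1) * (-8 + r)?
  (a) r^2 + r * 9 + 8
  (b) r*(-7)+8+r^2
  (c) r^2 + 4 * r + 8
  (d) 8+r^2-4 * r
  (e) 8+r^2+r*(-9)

Expanding (r - 1) * (-8 + r):
= 8+r^2+r*(-9)
e) 8+r^2+r*(-9)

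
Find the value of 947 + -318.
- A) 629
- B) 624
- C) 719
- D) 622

947 + -318 = 629
A) 629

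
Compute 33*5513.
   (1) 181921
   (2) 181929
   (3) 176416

33 * 5513 = 181929
2) 181929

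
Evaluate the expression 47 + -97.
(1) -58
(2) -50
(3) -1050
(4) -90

47 + -97 = -50
2) -50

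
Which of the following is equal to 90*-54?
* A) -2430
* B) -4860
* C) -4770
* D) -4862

90 * -54 = -4860
B) -4860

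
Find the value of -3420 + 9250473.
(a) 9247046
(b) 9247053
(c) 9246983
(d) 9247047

-3420 + 9250473 = 9247053
b) 9247053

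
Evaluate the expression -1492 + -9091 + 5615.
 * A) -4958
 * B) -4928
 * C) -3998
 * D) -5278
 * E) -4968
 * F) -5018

First: -1492 + -9091 = -10583
Then: -10583 + 5615 = -4968
E) -4968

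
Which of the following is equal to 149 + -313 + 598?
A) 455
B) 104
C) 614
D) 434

First: 149 + -313 = -164
Then: -164 + 598 = 434
D) 434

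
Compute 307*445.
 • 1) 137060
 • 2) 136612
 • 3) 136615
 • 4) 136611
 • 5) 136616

307 * 445 = 136615
3) 136615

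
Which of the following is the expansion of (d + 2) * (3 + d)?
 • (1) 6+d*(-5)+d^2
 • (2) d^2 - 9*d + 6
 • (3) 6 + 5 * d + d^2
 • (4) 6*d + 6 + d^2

Expanding (d + 2) * (3 + d):
= 6 + 5 * d + d^2
3) 6 + 5 * d + d^2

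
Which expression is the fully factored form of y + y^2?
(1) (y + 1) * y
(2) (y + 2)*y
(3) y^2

We need to factor y + y^2.
The factored form is (y + 1) * y.
1) (y + 1) * y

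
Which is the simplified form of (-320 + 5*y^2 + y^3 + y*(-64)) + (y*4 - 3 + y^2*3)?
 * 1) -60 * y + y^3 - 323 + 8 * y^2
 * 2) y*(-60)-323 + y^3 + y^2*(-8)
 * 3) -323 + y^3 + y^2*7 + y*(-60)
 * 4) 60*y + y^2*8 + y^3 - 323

Adding the polynomials and combining like terms:
(-320 + 5*y^2 + y^3 + y*(-64)) + (y*4 - 3 + y^2*3)
= -60 * y + y^3 - 323 + 8 * y^2
1) -60 * y + y^3 - 323 + 8 * y^2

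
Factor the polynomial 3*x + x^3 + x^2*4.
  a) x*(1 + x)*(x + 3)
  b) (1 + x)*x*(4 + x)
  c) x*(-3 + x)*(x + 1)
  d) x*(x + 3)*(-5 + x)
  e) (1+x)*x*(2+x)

We need to factor 3*x + x^3 + x^2*4.
The factored form is x*(1 + x)*(x + 3).
a) x*(1 + x)*(x + 3)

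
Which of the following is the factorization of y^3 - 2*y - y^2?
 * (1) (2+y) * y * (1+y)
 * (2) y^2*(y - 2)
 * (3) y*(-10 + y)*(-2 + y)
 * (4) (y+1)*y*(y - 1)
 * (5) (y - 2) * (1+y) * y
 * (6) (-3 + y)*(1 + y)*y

We need to factor y^3 - 2*y - y^2.
The factored form is (y - 2) * (1+y) * y.
5) (y - 2) * (1+y) * y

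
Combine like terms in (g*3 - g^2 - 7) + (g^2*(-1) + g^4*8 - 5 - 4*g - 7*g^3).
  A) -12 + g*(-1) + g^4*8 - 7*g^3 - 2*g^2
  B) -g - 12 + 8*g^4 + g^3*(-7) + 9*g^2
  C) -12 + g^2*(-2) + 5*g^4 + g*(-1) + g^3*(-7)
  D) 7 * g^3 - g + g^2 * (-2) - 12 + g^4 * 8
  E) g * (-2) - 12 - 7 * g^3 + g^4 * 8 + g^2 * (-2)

Adding the polynomials and combining like terms:
(g*3 - g^2 - 7) + (g^2*(-1) + g^4*8 - 5 - 4*g - 7*g^3)
= -12 + g*(-1) + g^4*8 - 7*g^3 - 2*g^2
A) -12 + g*(-1) + g^4*8 - 7*g^3 - 2*g^2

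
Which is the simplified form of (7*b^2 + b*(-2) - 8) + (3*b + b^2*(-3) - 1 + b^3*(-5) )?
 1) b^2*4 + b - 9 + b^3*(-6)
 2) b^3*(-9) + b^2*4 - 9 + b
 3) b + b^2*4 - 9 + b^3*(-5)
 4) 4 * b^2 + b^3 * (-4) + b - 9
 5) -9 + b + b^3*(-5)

Adding the polynomials and combining like terms:
(7*b^2 + b*(-2) - 8) + (3*b + b^2*(-3) - 1 + b^3*(-5))
= b + b^2*4 - 9 + b^3*(-5)
3) b + b^2*4 - 9 + b^3*(-5)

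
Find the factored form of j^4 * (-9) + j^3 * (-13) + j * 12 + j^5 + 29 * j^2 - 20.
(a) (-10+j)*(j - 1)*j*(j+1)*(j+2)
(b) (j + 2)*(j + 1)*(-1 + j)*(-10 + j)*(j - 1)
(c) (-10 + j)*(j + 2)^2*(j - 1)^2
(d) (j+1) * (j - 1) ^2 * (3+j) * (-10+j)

We need to factor j^4 * (-9) + j^3 * (-13) + j * 12 + j^5 + 29 * j^2 - 20.
The factored form is (j + 2)*(j + 1)*(-1 + j)*(-10 + j)*(j - 1).
b) (j + 2)*(j + 1)*(-1 + j)*(-10 + j)*(j - 1)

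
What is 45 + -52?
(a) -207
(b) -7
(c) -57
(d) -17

45 + -52 = -7
b) -7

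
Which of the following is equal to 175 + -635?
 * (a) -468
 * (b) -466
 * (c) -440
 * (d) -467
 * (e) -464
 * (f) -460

175 + -635 = -460
f) -460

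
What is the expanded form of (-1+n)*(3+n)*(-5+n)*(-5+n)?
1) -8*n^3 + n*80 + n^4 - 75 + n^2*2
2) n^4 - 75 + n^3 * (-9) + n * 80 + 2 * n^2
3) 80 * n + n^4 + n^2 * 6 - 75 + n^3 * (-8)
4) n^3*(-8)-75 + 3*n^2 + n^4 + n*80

Expanding (-1+n)*(3+n)*(-5+n)*(-5+n):
= -8*n^3 + n*80 + n^4 - 75 + n^2*2
1) -8*n^3 + n*80 + n^4 - 75 + n^2*2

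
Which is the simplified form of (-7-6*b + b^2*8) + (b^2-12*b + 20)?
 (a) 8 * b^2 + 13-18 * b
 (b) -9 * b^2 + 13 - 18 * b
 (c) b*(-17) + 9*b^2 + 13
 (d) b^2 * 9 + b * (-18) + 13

Adding the polynomials and combining like terms:
(-7 - 6*b + b^2*8) + (b^2 - 12*b + 20)
= b^2 * 9 + b * (-18) + 13
d) b^2 * 9 + b * (-18) + 13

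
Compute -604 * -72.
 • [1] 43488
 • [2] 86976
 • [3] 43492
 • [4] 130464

-604 * -72 = 43488
1) 43488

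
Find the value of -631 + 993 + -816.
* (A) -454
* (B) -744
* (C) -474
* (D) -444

First: -631 + 993 = 362
Then: 362 + -816 = -454
A) -454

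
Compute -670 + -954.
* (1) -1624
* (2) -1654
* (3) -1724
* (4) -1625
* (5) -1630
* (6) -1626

-670 + -954 = -1624
1) -1624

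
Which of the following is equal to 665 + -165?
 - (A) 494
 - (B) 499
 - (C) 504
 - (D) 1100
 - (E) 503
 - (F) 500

665 + -165 = 500
F) 500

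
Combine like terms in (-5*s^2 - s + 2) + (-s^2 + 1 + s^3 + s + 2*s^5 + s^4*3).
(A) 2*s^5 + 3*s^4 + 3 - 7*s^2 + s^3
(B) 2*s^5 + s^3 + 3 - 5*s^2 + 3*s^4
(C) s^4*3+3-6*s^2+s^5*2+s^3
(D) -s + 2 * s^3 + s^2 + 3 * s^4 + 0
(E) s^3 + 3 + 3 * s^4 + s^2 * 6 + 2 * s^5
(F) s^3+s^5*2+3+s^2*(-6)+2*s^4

Adding the polynomials and combining like terms:
(-5*s^2 - s + 2) + (-s^2 + 1 + s^3 + s + 2*s^5 + s^4*3)
= s^4*3+3-6*s^2+s^5*2+s^3
C) s^4*3+3-6*s^2+s^5*2+s^3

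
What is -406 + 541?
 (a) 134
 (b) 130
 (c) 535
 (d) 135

-406 + 541 = 135
d) 135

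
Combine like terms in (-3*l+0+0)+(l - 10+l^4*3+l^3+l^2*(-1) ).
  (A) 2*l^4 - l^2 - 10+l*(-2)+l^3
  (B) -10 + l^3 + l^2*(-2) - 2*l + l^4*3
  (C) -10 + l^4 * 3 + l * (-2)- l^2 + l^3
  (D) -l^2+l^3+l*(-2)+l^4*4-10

Adding the polynomials and combining like terms:
(-3*l + 0 + 0) + (l - 10 + l^4*3 + l^3 + l^2*(-1))
= -10 + l^4 * 3 + l * (-2)- l^2 + l^3
C) -10 + l^4 * 3 + l * (-2)- l^2 + l^3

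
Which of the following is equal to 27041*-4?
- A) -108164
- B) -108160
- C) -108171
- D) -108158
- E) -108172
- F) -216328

27041 * -4 = -108164
A) -108164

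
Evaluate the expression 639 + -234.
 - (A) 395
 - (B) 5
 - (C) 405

639 + -234 = 405
C) 405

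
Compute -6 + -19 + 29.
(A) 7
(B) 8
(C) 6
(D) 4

First: -6 + -19 = -25
Then: -25 + 29 = 4
D) 4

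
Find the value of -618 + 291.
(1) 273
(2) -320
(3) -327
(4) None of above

-618 + 291 = -327
3) -327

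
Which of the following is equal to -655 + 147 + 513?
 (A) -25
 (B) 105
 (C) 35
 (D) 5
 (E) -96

First: -655 + 147 = -508
Then: -508 + 513 = 5
D) 5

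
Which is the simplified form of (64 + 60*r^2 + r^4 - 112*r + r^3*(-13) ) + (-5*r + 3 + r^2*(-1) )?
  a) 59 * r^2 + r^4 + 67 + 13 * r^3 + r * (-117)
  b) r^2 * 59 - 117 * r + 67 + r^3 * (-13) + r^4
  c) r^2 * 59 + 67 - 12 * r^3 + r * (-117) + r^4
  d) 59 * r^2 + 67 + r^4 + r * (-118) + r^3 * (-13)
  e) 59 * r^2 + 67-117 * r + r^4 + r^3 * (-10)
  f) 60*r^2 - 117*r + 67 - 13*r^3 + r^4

Adding the polynomials and combining like terms:
(64 + 60*r^2 + r^4 - 112*r + r^3*(-13)) + (-5*r + 3 + r^2*(-1))
= r^2 * 59 - 117 * r + 67 + r^3 * (-13) + r^4
b) r^2 * 59 - 117 * r + 67 + r^3 * (-13) + r^4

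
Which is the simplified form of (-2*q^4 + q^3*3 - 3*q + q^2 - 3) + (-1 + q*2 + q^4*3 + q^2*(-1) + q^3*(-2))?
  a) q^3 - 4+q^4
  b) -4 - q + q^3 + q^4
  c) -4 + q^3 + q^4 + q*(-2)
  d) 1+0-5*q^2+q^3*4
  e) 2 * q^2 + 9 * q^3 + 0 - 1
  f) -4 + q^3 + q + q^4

Adding the polynomials and combining like terms:
(-2*q^4 + q^3*3 - 3*q + q^2 - 3) + (-1 + q*2 + q^4*3 + q^2*(-1) + q^3*(-2))
= -4 - q + q^3 + q^4
b) -4 - q + q^3 + q^4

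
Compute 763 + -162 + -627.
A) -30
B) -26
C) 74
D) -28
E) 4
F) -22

First: 763 + -162 = 601
Then: 601 + -627 = -26
B) -26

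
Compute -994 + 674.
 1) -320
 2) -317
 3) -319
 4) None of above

-994 + 674 = -320
1) -320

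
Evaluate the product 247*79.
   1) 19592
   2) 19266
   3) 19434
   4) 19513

247 * 79 = 19513
4) 19513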